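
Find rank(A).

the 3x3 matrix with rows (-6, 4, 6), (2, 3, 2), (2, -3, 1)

Row reduction:
R2 <- R2 - (-1/3)*R1:  [    0  13/3     4 ]
R3 <- R3 - (-1/3)*R1:  [    0  -5/3     3 ]
R3 <- R3 - (-5/13)*R2:  [     0      0  59/13 ]
Row echelon form:
[ -6     4      6 ]
[  0  13/3      4 ]
[  0     0  59/13 ]
Nonzero rows / pivot columns: 3

rank(A) = 3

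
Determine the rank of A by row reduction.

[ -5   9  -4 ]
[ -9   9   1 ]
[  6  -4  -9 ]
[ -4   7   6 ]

rank(A) = 3

Row reduction:
R2 <- R2 - (9/5)*R1:  [     0  -36/5   41/5 ]
R3 <- R3 - (-6/5)*R1:  [     0   34/5  -69/5 ]
R4 <- R4 - (4/5)*R1:  [    0  -1/5  46/5 ]
R3 <- R3 - (-17/18)*R2:  [       0        0  -109/18 ]
R4 <- R4 - (1/36)*R2:  [      0       0  323/36 ]
R4 <- R4 - (-323/218)*R3:  [ 0  0  0 ]
Row echelon form:
[ -5      9       -4 ]
[  0  -36/5     41/5 ]
[  0      0  -109/18 ]
[  0      0        0 ]
Nonzero rows / pivot columns: 3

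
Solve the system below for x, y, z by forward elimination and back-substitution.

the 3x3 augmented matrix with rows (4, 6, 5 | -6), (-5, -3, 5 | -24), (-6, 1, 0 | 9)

(-1, 3, -4)

Forward elimination on [A|b]:
R2 <- R2 - (-5/4)*R1:  [     0    9/2   45/4  -63/2 ]
R3 <- R3 - (-3/2)*R1:  [    0    10  15/2     0 ]
R3 <- R3 - (20/9)*R2:  [     0      0  -35/2     70 ]
Row echelon form:
[ 4    6      5  |     -6 ]
[ 0  9/2   45/4  |  -63/2 ]
[ 0    0  -35/2  |     70 ]
Back-substitution:
z = (70) / (-35/2) = -4
y = (-63/2 - (45/4)*(-4)) / (9/2) = 3
x = (-6 - (6)*(3) - (5)*(-4)) / 4 = -1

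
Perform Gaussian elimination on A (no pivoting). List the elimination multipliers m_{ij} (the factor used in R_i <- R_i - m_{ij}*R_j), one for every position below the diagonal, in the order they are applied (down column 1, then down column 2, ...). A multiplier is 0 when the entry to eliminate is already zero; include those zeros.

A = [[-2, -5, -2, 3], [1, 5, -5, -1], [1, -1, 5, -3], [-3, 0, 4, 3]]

multipliers: -1/2, -1/2, 3/2, -7/5, 3, -125/22

Forward elimination:
R2 <- R2 - (-1/2)*R1:  [   0  5/2   -6  1/2 ]
R3 <- R3 - (-1/2)*R1:  [    0  -7/2     4  -3/2 ]
R4 <- R4 - (3/2)*R1:  [    0  15/2     7  -3/2 ]
R3 <- R3 - (-7/5)*R2:  [     0      0  -22/5   -4/5 ]
R4 <- R4 - (3)*R2:  [  0   0  25  -3 ]
R4 <- R4 - (-125/22)*R3:  [      0       0       0  -83/11 ]
Multipliers (in order of application): m_{21} = -1/2, m_{31} = -1/2, m_{41} = 3/2, m_{32} = -7/5, m_{42} = 3, m_{43} = -125/22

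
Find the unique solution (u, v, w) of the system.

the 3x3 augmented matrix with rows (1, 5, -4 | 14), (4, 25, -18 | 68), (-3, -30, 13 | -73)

Forward elimination on [A|b]:
R2 <- R2 - (4)*R1:  [  0   5  -2  12 ]
R3 <- R3 - (-3)*R1:  [   0  -15    1  -31 ]
R3 <- R3 - (-3)*R2:  [  0   0  -5   5 ]
Row echelon form:
[ 1  5  -4  |  14 ]
[ 0  5  -2  |  12 ]
[ 0  0  -5  |   5 ]
Back-substitution:
w = (5) / -5 = -1
v = (12 - (-2)*(-1)) / 5 = 2
u = (14 - (5)*(2) - (-4)*(-1)) / 1 = 0

(0, 2, -1)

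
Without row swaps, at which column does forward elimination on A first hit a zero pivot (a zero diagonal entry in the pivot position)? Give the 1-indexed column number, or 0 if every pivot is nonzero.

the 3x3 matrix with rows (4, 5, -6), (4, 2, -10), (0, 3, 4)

Naive forward elimination:
R2 <- R2 - (1)*R1:  [  0  -3  -4 ]
R3 <- R3 - (-1)*R2:  [ 0  0  0 ]
Matrix at this point:
[ 4   5  -6 ]
[ 0  -3  -4 ]
[ 0   0   0 ]
Pivot entry (3,3) in the last row is zero and there are no rows below to swap with -> zero pivot in column 3 (A is singular).

first zero-pivot column = 3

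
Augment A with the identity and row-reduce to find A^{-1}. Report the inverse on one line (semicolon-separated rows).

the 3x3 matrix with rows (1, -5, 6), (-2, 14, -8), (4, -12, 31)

Gauss-Jordan on [A | I]:
R2 <- R2 - (-2)*R1:  [ 0  4  4  |  2  1  0 ]
R3 <- R3 - (4)*R1:  [  0   8   7  |  -4   0   1 ]
R2 <- (1/4)*R2:  [   0    1    1  |  1/2  1/4    0 ]
R1 <- R1 - (-5)*R2:  [   1    0   11  |  7/2  5/4    0 ]
R3 <- R3 - (8)*R2:  [  0   0  -1  |  -8  -2   1 ]
R3 <- (1/-1)*R3:  [  0   0   1  |   8   2  -1 ]
R1 <- R1 - (11)*R3:  [      1       0       0  |  -169/2   -83/4      11 ]
R2 <- R2 - (1)*R3:  [     0      1      0  |  -15/2   -7/4      1 ]
Right block of [I | A^{-1}] is the inverse:
[ -169/2  -83/4  11 ]
[  -15/2   -7/4   1 ]
[      8      2  -1 ]

inverse = [-169/2 -83/4 11; -15/2 -7/4 1; 8 2 -1]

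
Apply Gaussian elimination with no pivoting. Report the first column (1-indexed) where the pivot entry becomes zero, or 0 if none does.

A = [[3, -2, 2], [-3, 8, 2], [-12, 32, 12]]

Naive forward elimination:
R2 <- R2 - (-1)*R1:  [ 0  6  4 ]
R3 <- R3 - (-4)*R1:  [  0  24  20 ]
R3 <- R3 - (4)*R2:  [ 0  0  4 ]
All pivots nonzero; naive elimination completes without hitting a zero pivot.

first zero-pivot column = 0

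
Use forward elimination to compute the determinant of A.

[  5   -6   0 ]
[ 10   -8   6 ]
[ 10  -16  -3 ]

Forward elimination:
R2 <- R2 - (2)*R1:  [ 0  4  6 ]
R3 <- R3 - (2)*R1:  [  0  -4  -3 ]
R3 <- R3 - (-1)*R2:  [ 0  0  3 ]
Upper-triangular form:
[ 5  -6  0 ]
[ 0   4  6 ]
[ 0   0  3 ]
det(A) = (-1)^0 * (5) * (4) * (3) = 60  (0 row swaps -> sign +1)

det(A) = 60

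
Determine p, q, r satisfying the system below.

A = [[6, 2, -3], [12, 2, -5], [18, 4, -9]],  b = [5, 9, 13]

(1, 1, 1)

Forward elimination on [A|b]:
R2 <- R2 - (2)*R1:  [  0  -2   1  -1 ]
R3 <- R3 - (3)*R1:  [  0  -2   0  -2 ]
R3 <- R3 - (1)*R2:  [  0   0  -1  -1 ]
Row echelon form:
[ 6   2  -3  |   5 ]
[ 0  -2   1  |  -1 ]
[ 0   0  -1  |  -1 ]
Back-substitution:
r = (-1) / -1 = 1
q = (-1 - (1)*(1)) / -2 = 1
p = (5 - (2)*(1) - (-3)*(1)) / 6 = 1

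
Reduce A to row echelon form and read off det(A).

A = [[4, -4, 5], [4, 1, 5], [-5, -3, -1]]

Forward elimination:
R2 <- R2 - (1)*R1:  [ 0  5  0 ]
R3 <- R3 - (-5/4)*R1:  [    0    -8  21/4 ]
R3 <- R3 - (-8/5)*R2:  [    0     0  21/4 ]
Upper-triangular form:
[ 4  -4     5 ]
[ 0   5     0 ]
[ 0   0  21/4 ]
det(A) = (-1)^0 * (4) * (5) * (21/4) = 105  (0 row swaps -> sign +1)

det(A) = 105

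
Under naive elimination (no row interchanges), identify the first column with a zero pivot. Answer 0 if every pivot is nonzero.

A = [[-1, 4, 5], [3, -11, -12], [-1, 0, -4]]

first zero-pivot column = 0

Naive forward elimination:
R2 <- R2 - (-3)*R1:  [ 0  1  3 ]
R3 <- R3 - (1)*R1:  [  0  -4  -9 ]
R3 <- R3 - (-4)*R2:  [ 0  0  3 ]
All pivots nonzero; naive elimination completes without hitting a zero pivot.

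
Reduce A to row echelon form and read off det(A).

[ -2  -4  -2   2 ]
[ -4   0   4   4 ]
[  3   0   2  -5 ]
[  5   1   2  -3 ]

Forward elimination:
R2 <- R2 - (2)*R1:  [ 0  8  8  0 ]
R3 <- R3 - (-3/2)*R1:  [  0  -6  -1  -2 ]
R4 <- R4 - (-5/2)*R1:  [  0  -9  -3   2 ]
R3 <- R3 - (-3/4)*R2:  [  0   0   5  -2 ]
R4 <- R4 - (-9/8)*R2:  [ 0  0  6  2 ]
R4 <- R4 - (6/5)*R3:  [    0     0     0  22/5 ]
Upper-triangular form:
[ -2  -4  -2     2 ]
[  0   8   8     0 ]
[  0   0   5    -2 ]
[  0   0   0  22/5 ]
det(A) = (-1)^0 * (-2) * (8) * (5) * (22/5) = -352  (0 row swaps -> sign +1)

det(A) = -352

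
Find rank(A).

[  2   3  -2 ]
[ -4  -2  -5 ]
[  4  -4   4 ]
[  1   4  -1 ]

Row reduction:
R2 <- R2 - (-2)*R1:  [  0   4  -9 ]
R3 <- R3 - (2)*R1:  [   0  -10    8 ]
R4 <- R4 - (1/2)*R1:  [   0  5/2    0 ]
R3 <- R3 - (-5/2)*R2:  [     0      0  -29/2 ]
R4 <- R4 - (5/8)*R2:  [    0     0  45/8 ]
R4 <- R4 - (-45/116)*R3:  [ 0  0  0 ]
Row echelon form:
[ 2  3     -2 ]
[ 0  4     -9 ]
[ 0  0  -29/2 ]
[ 0  0      0 ]
Nonzero rows / pivot columns: 3

rank(A) = 3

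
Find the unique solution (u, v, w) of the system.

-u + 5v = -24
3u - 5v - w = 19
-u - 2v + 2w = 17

Forward elimination on [A|b]:
R2 <- R2 - (-3)*R1:  [   0   10   -1  -53 ]
R3 <- R3 - (1)*R1:  [  0  -7   2  41 ]
R3 <- R3 - (-7/10)*R2:  [     0      0  13/10  39/10 ]
Row echelon form:
[ -1   5      0  |    -24 ]
[  0  10     -1  |    -53 ]
[  0   0  13/10  |  39/10 ]
Back-substitution:
w = (39/10) / (13/10) = 3
v = (-53 - (-1)*(3)) / 10 = -5
u = (-24 - (5)*(-5)) / -1 = -1

(-1, -5, 3)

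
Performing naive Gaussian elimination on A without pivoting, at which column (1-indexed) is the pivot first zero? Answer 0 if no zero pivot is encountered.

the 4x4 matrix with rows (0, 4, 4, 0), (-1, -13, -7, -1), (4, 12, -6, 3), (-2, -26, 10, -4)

first zero-pivot column = 1

Naive forward elimination:
Pivot entry (1,1) is zero but row 2 has -1 in column 1 -> naive elimination stops; a row interchange (e.g. R1 <-> R2) would be required here.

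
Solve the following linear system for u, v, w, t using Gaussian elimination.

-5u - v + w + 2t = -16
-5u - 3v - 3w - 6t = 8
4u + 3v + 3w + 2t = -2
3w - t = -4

(2, 0, -2, -2)

Forward elimination on [A|b]:
R2 <- R2 - (1)*R1:  [  0  -2  -4  -8  24 ]
R3 <- R3 - (-4/5)*R1:  [     0   11/5   19/5   18/5  -74/5 ]
R3 <- R3 - (-11/10)*R2:  [     0      0   -3/5  -26/5   58/5 ]
R4 <- R4 - (-5)*R3:  [   0    0    0  -27   54 ]
Row echelon form:
[ -5  -1     1      2  |   -16 ]
[  0  -2    -4     -8  |    24 ]
[  0   0  -3/5  -26/5  |  58/5 ]
[  0   0     0    -27  |    54 ]
Back-substitution:
t = (54) / -27 = -2
w = (58/5 - (-26/5)*(-2)) / (-3/5) = -2
v = (24 - (-4)*(-2) - (-8)*(-2)) / -2 = 0
u = (-16 - (-1)*(0) - (1)*(-2) - (2)*(-2)) / -5 = 2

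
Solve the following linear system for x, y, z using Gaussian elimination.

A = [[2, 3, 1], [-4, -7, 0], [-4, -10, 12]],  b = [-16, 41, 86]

(-5, -3, 3)

Forward elimination on [A|b]:
R2 <- R2 - (-2)*R1:  [  0  -1   2   9 ]
R3 <- R3 - (-2)*R1:  [  0  -4  14  54 ]
R3 <- R3 - (4)*R2:  [  0   0   6  18 ]
Row echelon form:
[ 2   3  1  |  -16 ]
[ 0  -1  2  |    9 ]
[ 0   0  6  |   18 ]
Back-substitution:
z = (18) / 6 = 3
y = (9 - (2)*(3)) / -1 = -3
x = (-16 - (3)*(-3) - (1)*(3)) / 2 = -5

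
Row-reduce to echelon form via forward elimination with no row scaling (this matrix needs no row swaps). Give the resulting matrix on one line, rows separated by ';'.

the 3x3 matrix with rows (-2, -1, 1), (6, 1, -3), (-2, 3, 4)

Forward elimination:
R2 <- R2 - (-3)*R1:  [  0  -2   0 ]
R3 <- R3 - (1)*R1:  [ 0  4  3 ]
R3 <- R3 - (-2)*R2:  [ 0  0  3 ]
Row echelon form:
[ -2  -1  1 ]
[  0  -2  0 ]
[  0   0  3 ]

REF = [-2 -1 1; 0 -2 0; 0 0 3]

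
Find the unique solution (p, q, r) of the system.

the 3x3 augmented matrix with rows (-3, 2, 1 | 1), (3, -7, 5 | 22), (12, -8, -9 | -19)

(0, -1, 3)

Forward elimination on [A|b]:
R2 <- R2 - (-1)*R1:  [  0  -5   6  23 ]
R3 <- R3 - (-4)*R1:  [   0    0   -5  -15 ]
Row echelon form:
[ -3   2   1  |    1 ]
[  0  -5   6  |   23 ]
[  0   0  -5  |  -15 ]
Back-substitution:
r = (-15) / -5 = 3
q = (23 - (6)*(3)) / -5 = -1
p = (1 - (2)*(-1) - (1)*(3)) / -3 = 0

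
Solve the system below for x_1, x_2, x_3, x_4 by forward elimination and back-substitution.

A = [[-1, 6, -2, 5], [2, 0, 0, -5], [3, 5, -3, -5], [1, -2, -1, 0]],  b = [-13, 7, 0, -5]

(-4, 0, 1, -3)

Forward elimination on [A|b]:
R2 <- R2 - (-2)*R1:  [   0   12   -4    5  -19 ]
R3 <- R3 - (-3)*R1:  [   0   23   -9   10  -39 ]
R4 <- R4 - (-1)*R1:  [   0    4   -3    5  -18 ]
R3 <- R3 - (23/12)*R2:  [      0       0    -4/3    5/12  -31/12 ]
R4 <- R4 - (1/3)*R2:  [     0      0   -5/3   10/3  -35/3 ]
R4 <- R4 - (5/4)*R3:  [       0        0        0    45/16  -135/16 ]
Row echelon form:
[ -1   6    -2      5  |      -13 ]
[  0  12    -4      5  |      -19 ]
[  0   0  -4/3   5/12  |   -31/12 ]
[  0   0     0  45/16  |  -135/16 ]
Back-substitution:
x_4 = (-135/16) / (45/16) = -3
x_3 = (-31/12 - (5/12)*(-3)) / (-4/3) = 1
x_2 = (-19 - (-4)*(1) - (5)*(-3)) / 12 = 0
x_1 = (-13 - (6)*(0) - (-2)*(1) - (5)*(-3)) / -1 = -4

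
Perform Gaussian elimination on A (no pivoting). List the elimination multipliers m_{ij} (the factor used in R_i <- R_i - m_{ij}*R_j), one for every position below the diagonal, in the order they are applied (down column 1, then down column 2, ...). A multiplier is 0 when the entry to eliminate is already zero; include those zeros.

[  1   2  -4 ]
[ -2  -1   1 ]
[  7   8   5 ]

Forward elimination:
R2 <- R2 - (-2)*R1:  [  0   3  -7 ]
R3 <- R3 - (7)*R1:  [  0  -6  33 ]
R3 <- R3 - (-2)*R2:  [  0   0  19 ]
Multipliers (in order of application): m_{21} = -2, m_{31} = 7, m_{32} = -2

multipliers: -2, 7, -2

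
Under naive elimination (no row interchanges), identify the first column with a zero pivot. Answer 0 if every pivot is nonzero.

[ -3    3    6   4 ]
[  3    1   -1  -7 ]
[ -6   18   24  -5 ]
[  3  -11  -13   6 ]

first zero-pivot column = 4

Naive forward elimination:
R2 <- R2 - (-1)*R1:  [  0   4   5  -3 ]
R3 <- R3 - (2)*R1:  [   0   12   12  -13 ]
R4 <- R4 - (-1)*R1:  [  0  -8  -7  10 ]
R3 <- R3 - (3)*R2:  [  0   0  -3  -4 ]
R4 <- R4 - (-2)*R2:  [ 0  0  3  4 ]
R4 <- R4 - (-1)*R3:  [ 0  0  0  0 ]
Matrix at this point:
[ -3  3   6   4 ]
[  0  4   5  -3 ]
[  0  0  -3  -4 ]
[  0  0   0   0 ]
Pivot entry (4,4) in the last row is zero and there are no rows below to swap with -> zero pivot in column 4 (A is singular).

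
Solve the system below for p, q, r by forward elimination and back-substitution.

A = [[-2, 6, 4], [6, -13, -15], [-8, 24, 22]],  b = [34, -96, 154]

Forward elimination on [A|b]:
R2 <- R2 - (-3)*R1:  [  0   5  -3   6 ]
R3 <- R3 - (4)*R1:  [  0   0   6  18 ]
Row echelon form:
[ -2  6   4  |  34 ]
[  0  5  -3  |   6 ]
[  0  0   6  |  18 ]
Back-substitution:
r = (18) / 6 = 3
q = (6 - (-3)*(3)) / 5 = 3
p = (34 - (6)*(3) - (4)*(3)) / -2 = -2

(-2, 3, 3)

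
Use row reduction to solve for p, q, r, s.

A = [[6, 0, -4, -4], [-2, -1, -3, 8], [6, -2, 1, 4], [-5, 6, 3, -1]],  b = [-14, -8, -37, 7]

Forward elimination on [A|b]:
R2 <- R2 - (-1/3)*R1:  [     0     -1  -13/3   20/3  -38/3 ]
R3 <- R3 - (1)*R1:  [   0   -2    5    8  -23 ]
R4 <- R4 - (-5/6)*R1:  [     0      6   -1/3  -13/3  -14/3 ]
R3 <- R3 - (2)*R2:  [     0      0   41/3  -16/3    7/3 ]
R4 <- R4 - (-6)*R2:  [      0       0   -79/3   107/3  -242/3 ]
R4 <- R4 - (-79/41)*R3:  [        0         0         0   1041/41  -3123/41 ]
Row echelon form:
[ 6   0     -4       -4  |       -14 ]
[ 0  -1  -13/3     20/3  |     -38/3 ]
[ 0   0   41/3    -16/3  |       7/3 ]
[ 0   0      0  1041/41  |  -3123/41 ]
Back-substitution:
s = (-3123/41) / (1041/41) = -3
r = (7/3 - (-16/3)*(-3)) / (41/3) = -1
q = (-38/3 - (-13/3)*(-1) - (20/3)*(-3)) / -1 = -3
p = (-14 - (-4)*(-1) - (-4)*(-3)) / 6 = -5

(-5, -3, -1, -3)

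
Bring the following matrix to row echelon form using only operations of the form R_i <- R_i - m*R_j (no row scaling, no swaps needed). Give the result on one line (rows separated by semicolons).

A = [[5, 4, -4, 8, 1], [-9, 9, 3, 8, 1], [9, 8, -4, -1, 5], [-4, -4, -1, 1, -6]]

Forward elimination:
R2 <- R2 - (-9/5)*R1:  [     0   81/5  -21/5  112/5   14/5 ]
R3 <- R3 - (9/5)*R1:  [     0    4/5   16/5  -77/5   16/5 ]
R4 <- R4 - (-4/5)*R1:  [     0   -4/5  -21/5   37/5  -26/5 ]
R3 <- R3 - (4/81)*R2:  [        0         0     92/27  -1337/81    248/81 ]
R4 <- R4 - (-4/81)*R2:  [       0        0  -119/27   689/81  -410/81 ]
R4 <- R4 - (-119/92)*R3:  [         0          0          0  -3545/276     -76/69 ]
Row echelon form:
[ 5     4     -4          8       1 ]
[ 0  81/5  -21/5      112/5    14/5 ]
[ 0     0  92/27   -1337/81  248/81 ]
[ 0     0      0  -3545/276  -76/69 ]

REF = [5 4 -4 8 1; 0 81/5 -21/5 112/5 14/5; 0 0 92/27 -1337/81 248/81; 0 0 0 -3545/276 -76/69]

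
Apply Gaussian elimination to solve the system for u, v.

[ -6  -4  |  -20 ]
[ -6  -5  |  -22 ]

(2, 2)

Forward elimination on [A|b]:
R2 <- R2 - (1)*R1:  [  0  -1  -2 ]
Row echelon form:
[ -6  -4  |  -20 ]
[  0  -1  |   -2 ]
Back-substitution:
v = (-2) / -1 = 2
u = (-20 - (-4)*(2)) / -6 = 2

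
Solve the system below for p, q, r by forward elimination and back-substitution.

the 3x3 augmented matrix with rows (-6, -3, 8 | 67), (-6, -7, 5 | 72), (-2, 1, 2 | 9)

(-2, -5, 5)

Forward elimination on [A|b]:
R2 <- R2 - (1)*R1:  [  0  -4  -3   5 ]
R3 <- R3 - (1/3)*R1:  [     0      2   -2/3  -40/3 ]
R3 <- R3 - (-1/2)*R2:  [     0      0  -13/6  -65/6 ]
Row echelon form:
[ -6  -3      8  |     67 ]
[  0  -4     -3  |      5 ]
[  0   0  -13/6  |  -65/6 ]
Back-substitution:
r = (-65/6) / (-13/6) = 5
q = (5 - (-3)*(5)) / -4 = -5
p = (67 - (-3)*(-5) - (8)*(5)) / -6 = -2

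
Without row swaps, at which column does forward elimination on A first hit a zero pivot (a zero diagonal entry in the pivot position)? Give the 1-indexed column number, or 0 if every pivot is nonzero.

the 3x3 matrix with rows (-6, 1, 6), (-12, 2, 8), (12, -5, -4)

first zero-pivot column = 2

Naive forward elimination:
R2 <- R2 - (2)*R1:  [  0   0  -4 ]
R3 <- R3 - (-2)*R1:  [  0  -3   8 ]
Matrix at this point:
[ -6   1   6 ]
[  0   0  -4 ]
[  0  -3   8 ]
Pivot entry (2,2) is zero but row 3 has -3 in column 2 -> naive elimination stops; a row interchange (e.g. R2 <-> R3) would be required here.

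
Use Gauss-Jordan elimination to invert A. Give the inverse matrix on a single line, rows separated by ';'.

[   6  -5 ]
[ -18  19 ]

inverse = [19/24 5/24; 3/4 1/4]

Gauss-Jordan on [A | I]:
R1 <- (1/6)*R1:  [    1  -5/6  |   1/6     0 ]
R2 <- R2 - (-18)*R1:  [ 0  4  |  3  1 ]
R2 <- (1/4)*R2:  [   0    1  |  3/4  1/4 ]
R1 <- R1 - (-5/6)*R2:  [     1      0  |  19/24   5/24 ]
Right block of [I | A^{-1}] is the inverse:
[ 19/24  5/24 ]
[   3/4   1/4 ]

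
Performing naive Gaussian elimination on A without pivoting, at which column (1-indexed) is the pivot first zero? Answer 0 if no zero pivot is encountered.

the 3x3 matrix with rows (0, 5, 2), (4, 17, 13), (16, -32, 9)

first zero-pivot column = 1

Naive forward elimination:
Pivot entry (1,1) is zero but row 2 has 4 in column 1 -> naive elimination stops; a row interchange (e.g. R1 <-> R2) would be required here.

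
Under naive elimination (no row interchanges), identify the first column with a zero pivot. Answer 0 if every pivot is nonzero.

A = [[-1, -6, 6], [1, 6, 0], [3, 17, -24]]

Naive forward elimination:
R2 <- R2 - (-1)*R1:  [ 0  0  6 ]
R3 <- R3 - (-3)*R1:  [  0  -1  -6 ]
Matrix at this point:
[ -1  -6   6 ]
[  0   0   6 ]
[  0  -1  -6 ]
Pivot entry (2,2) is zero but row 3 has -1 in column 2 -> naive elimination stops; a row interchange (e.g. R2 <-> R3) would be required here.

first zero-pivot column = 2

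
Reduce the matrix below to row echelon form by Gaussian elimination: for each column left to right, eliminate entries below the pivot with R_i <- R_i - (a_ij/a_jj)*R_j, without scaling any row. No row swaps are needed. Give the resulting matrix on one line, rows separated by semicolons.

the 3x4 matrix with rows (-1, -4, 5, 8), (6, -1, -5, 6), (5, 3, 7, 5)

Forward elimination:
R2 <- R2 - (-6)*R1:  [   0  -25   25   54 ]
R3 <- R3 - (-5)*R1:  [   0  -17   32   45 ]
R3 <- R3 - (17/25)*R2:  [      0       0      15  207/25 ]
Row echelon form:
[ -1   -4   5       8 ]
[  0  -25  25      54 ]
[  0    0  15  207/25 ]

REF = [-1 -4 5 8; 0 -25 25 54; 0 0 15 207/25]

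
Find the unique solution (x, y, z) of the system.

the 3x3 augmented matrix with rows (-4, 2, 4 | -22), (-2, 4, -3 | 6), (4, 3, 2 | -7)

Forward elimination on [A|b]:
R2 <- R2 - (1/2)*R1:  [  0   3  -5  17 ]
R3 <- R3 - (-1)*R1:  [   0    5    6  -29 ]
R3 <- R3 - (5/3)*R2:  [      0       0    43/3  -172/3 ]
Row echelon form:
[ -4  2     4  |     -22 ]
[  0  3    -5  |      17 ]
[  0  0  43/3  |  -172/3 ]
Back-substitution:
z = (-172/3) / (43/3) = -4
y = (17 - (-5)*(-4)) / 3 = -1
x = (-22 - (2)*(-1) - (4)*(-4)) / -4 = 1

(1, -1, -4)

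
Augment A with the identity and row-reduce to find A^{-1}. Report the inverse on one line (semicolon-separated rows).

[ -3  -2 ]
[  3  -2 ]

Gauss-Jordan on [A | I]:
R1 <- (1/-3)*R1:  [    1   2/3  |  -1/3     0 ]
R2 <- R2 - (3)*R1:  [  0  -4  |   1   1 ]
R2 <- (1/-4)*R2:  [    0     1  |  -1/4  -1/4 ]
R1 <- R1 - (2/3)*R2:  [    1     0  |  -1/6   1/6 ]
Right block of [I | A^{-1}] is the inverse:
[ -1/6   1/6 ]
[ -1/4  -1/4 ]

inverse = [-1/6 1/6; -1/4 -1/4]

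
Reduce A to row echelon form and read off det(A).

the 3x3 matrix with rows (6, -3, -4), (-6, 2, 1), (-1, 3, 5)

det(A) = 19

Forward elimination:
R2 <- R2 - (-1)*R1:  [  0  -1  -3 ]
R3 <- R3 - (-1/6)*R1:  [    0   5/2  13/3 ]
R3 <- R3 - (-5/2)*R2:  [     0      0  -19/6 ]
Upper-triangular form:
[ 6  -3     -4 ]
[ 0  -1     -3 ]
[ 0   0  -19/6 ]
det(A) = (-1)^0 * (6) * (-1) * (-19/6) = 19  (0 row swaps -> sign +1)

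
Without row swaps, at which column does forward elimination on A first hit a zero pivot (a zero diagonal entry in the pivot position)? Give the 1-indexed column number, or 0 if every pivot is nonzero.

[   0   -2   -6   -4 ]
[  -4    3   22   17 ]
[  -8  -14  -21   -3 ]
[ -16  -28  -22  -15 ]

first zero-pivot column = 1

Naive forward elimination:
Pivot entry (1,1) is zero but row 2 has -4 in column 1 -> naive elimination stops; a row interchange (e.g. R1 <-> R2) would be required here.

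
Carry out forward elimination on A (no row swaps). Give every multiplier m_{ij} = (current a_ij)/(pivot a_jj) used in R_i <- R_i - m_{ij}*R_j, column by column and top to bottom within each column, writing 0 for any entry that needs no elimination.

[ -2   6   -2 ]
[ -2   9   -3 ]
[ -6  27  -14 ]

multipliers: 1, 3, 3

Forward elimination:
R2 <- R2 - (1)*R1:  [  0   3  -1 ]
R3 <- R3 - (3)*R1:  [  0   9  -8 ]
R3 <- R3 - (3)*R2:  [  0   0  -5 ]
Multipliers (in order of application): m_{21} = 1, m_{31} = 3, m_{32} = 3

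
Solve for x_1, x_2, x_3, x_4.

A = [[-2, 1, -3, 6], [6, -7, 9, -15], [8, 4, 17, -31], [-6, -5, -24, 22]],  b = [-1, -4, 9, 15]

Forward elimination on [A|b]:
R2 <- R2 - (-3)*R1:  [  0  -4   0   3  -7 ]
R3 <- R3 - (-4)*R1:  [  0   8   5  -7   5 ]
R4 <- R4 - (3)*R1:  [   0   -8  -15    4   18 ]
R3 <- R3 - (-2)*R2:  [  0   0   5  -1  -9 ]
R4 <- R4 - (2)*R2:  [   0    0  -15   -2   32 ]
R4 <- R4 - (-3)*R3:  [  0   0   0  -5   5 ]
Row echelon form:
[ -2   1  -3   6  |  -1 ]
[  0  -4   0   3  |  -7 ]
[  0   0   5  -1  |  -9 ]
[  0   0   0  -5  |   5 ]
Back-substitution:
x_4 = (5) / -5 = -1
x_3 = (-9 - (-1)*(-1)) / 5 = -2
x_2 = (-7 - (3)*(-1)) / -4 = 1
x_1 = (-1 - (1)*(1) - (-3)*(-2) - (6)*(-1)) / -2 = 1

(1, 1, -2, -1)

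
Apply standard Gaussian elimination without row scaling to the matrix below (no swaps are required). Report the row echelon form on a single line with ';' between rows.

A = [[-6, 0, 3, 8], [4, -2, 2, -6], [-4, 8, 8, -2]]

Forward elimination:
R2 <- R2 - (-2/3)*R1:  [    0    -2     4  -2/3 ]
R3 <- R3 - (2/3)*R1:  [     0      8      6  -22/3 ]
R3 <- R3 - (-4)*R2:  [   0    0   22  -10 ]
Row echelon form:
[ -6   0   3     8 ]
[  0  -2   4  -2/3 ]
[  0   0  22   -10 ]

REF = [-6 0 3 8; 0 -2 4 -2/3; 0 0 22 -10]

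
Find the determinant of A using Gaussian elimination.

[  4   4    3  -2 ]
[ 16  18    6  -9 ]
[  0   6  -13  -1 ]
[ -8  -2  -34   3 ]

det(A) = 240

Forward elimination:
R2 <- R2 - (4)*R1:  [  0   2  -6  -1 ]
R4 <- R4 - (-2)*R1:  [   0    6  -28   -1 ]
R3 <- R3 - (3)*R2:  [ 0  0  5  2 ]
R4 <- R4 - (3)*R2:  [   0    0  -10    2 ]
R4 <- R4 - (-2)*R3:  [ 0  0  0  6 ]
Upper-triangular form:
[ 4  4   3  -2 ]
[ 0  2  -6  -1 ]
[ 0  0   5   2 ]
[ 0  0   0   6 ]
det(A) = (-1)^0 * (4) * (2) * (5) * (6) = 240  (0 row swaps -> sign +1)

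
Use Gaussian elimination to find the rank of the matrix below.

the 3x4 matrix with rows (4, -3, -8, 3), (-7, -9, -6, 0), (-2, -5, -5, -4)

rank(A) = 3

Row reduction:
R2 <- R2 - (-7/4)*R1:  [     0  -57/4    -20   21/4 ]
R3 <- R3 - (-1/2)*R1:  [     0  -13/2     -9   -5/2 ]
R3 <- R3 - (26/57)*R2:  [      0       0    7/57  -93/19 ]
Row echelon form:
[ 4     -3    -8       3 ]
[ 0  -57/4   -20    21/4 ]
[ 0      0  7/57  -93/19 ]
Nonzero rows / pivot columns: 3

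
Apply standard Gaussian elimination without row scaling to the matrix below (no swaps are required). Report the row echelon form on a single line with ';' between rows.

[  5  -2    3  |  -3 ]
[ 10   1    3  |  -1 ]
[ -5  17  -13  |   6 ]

Forward elimination:
R2 <- R2 - (2)*R1:  [  0   5  -3   5 ]
R3 <- R3 - (-1)*R1:  [   0   15  -10    3 ]
R3 <- R3 - (3)*R2:  [   0    0   -1  -12 ]
Row echelon form:
[ 5  -2   3  |   -3 ]
[ 0   5  -3  |    5 ]
[ 0   0  -1  |  -12 ]

REF = [5 -2 3 -3; 0 5 -3 5; 0 0 -1 -12]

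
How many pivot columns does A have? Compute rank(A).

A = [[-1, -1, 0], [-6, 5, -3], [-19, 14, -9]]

Row reduction:
R2 <- R2 - (6)*R1:  [  0  11  -3 ]
R3 <- R3 - (19)*R1:  [  0  33  -9 ]
R3 <- R3 - (3)*R2:  [ 0  0  0 ]
Row echelon form:
[ -1  -1   0 ]
[  0  11  -3 ]
[  0   0   0 ]
Nonzero rows / pivot columns: 2

rank(A) = 2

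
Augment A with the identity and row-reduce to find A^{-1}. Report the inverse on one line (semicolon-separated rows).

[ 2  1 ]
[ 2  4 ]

Gauss-Jordan on [A | I]:
R1 <- (1/2)*R1:  [   1  1/2  |  1/2    0 ]
R2 <- R2 - (2)*R1:  [  0   3  |  -1   1 ]
R2 <- (1/3)*R2:  [    0     1  |  -1/3   1/3 ]
R1 <- R1 - (1/2)*R2:  [    1     0  |   2/3  -1/6 ]
Right block of [I | A^{-1}] is the inverse:
[  2/3  -1/6 ]
[ -1/3   1/3 ]

inverse = [2/3 -1/6; -1/3 1/3]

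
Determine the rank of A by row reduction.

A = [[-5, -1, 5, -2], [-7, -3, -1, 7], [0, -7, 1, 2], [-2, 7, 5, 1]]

Row reduction:
R2 <- R2 - (7/5)*R1:  [    0  -8/5    -8  49/5 ]
R4 <- R4 - (2/5)*R1:  [    0  37/5     3   9/5 ]
R3 <- R3 - (35/8)*R2:  [      0       0      36  -327/8 ]
R4 <- R4 - (-37/8)*R2:  [     0      0    -34  377/8 ]
R4 <- R4 - (-17/18)*R3:  [      0       0       0  409/48 ]
Row echelon form:
[ -5    -1   5      -2 ]
[  0  -8/5  -8    49/5 ]
[  0     0  36  -327/8 ]
[  0     0   0  409/48 ]
Nonzero rows / pivot columns: 4

rank(A) = 4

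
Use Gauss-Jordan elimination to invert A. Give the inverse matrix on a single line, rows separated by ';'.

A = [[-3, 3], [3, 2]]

inverse = [-2/15 1/5; 1/5 1/5]

Gauss-Jordan on [A | I]:
R1 <- (1/-3)*R1:  [    1    -1  |  -1/3     0 ]
R2 <- R2 - (3)*R1:  [ 0  5  |  1  1 ]
R2 <- (1/5)*R2:  [   0    1  |  1/5  1/5 ]
R1 <- R1 - (-1)*R2:  [     1      0  |  -2/15    1/5 ]
Right block of [I | A^{-1}] is the inverse:
[ -2/15  1/5 ]
[   1/5  1/5 ]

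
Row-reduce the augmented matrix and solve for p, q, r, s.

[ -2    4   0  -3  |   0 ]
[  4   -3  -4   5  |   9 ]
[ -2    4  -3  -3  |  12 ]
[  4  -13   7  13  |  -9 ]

Forward elimination on [A|b]:
R2 <- R2 - (-2)*R1:  [  0   5  -4  -1   9 ]
R3 <- R3 - (1)*R1:  [  0   0  -3   0  12 ]
R4 <- R4 - (-2)*R1:  [  0  -5   7   7  -9 ]
R4 <- R4 - (-1)*R2:  [ 0  0  3  6  0 ]
R4 <- R4 - (-1)*R3:  [  0   0   0   6  12 ]
Row echelon form:
[ -2  4   0  -3  |   0 ]
[  0  5  -4  -1  |   9 ]
[  0  0  -3   0  |  12 ]
[  0  0   0   6  |  12 ]
Back-substitution:
s = (12) / 6 = 2
r = (12) / -3 = -4
q = (9 - (-4)*(-4) - (-1)*(2)) / 5 = -1
p = (0 - (4)*(-1) - (-3)*(2)) / -2 = -5

(-5, -1, -4, 2)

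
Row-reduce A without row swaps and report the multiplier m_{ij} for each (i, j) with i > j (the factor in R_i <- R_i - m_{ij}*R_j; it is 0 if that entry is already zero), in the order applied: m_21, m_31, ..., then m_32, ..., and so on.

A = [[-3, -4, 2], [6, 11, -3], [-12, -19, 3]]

multipliers: -2, 4, -1

Forward elimination:
R2 <- R2 - (-2)*R1:  [ 0  3  1 ]
R3 <- R3 - (4)*R1:  [  0  -3  -5 ]
R3 <- R3 - (-1)*R2:  [  0   0  -4 ]
Multipliers (in order of application): m_{21} = -2, m_{31} = 4, m_{32} = -1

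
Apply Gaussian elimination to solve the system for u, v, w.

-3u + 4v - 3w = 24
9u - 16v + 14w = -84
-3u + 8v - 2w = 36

(-4, 3, 0)

Forward elimination on [A|b]:
R2 <- R2 - (-3)*R1:  [   0   -4    5  -12 ]
R3 <- R3 - (1)*R1:  [  0   4   1  12 ]
R3 <- R3 - (-1)*R2:  [ 0  0  6  0 ]
Row echelon form:
[ -3   4  -3  |   24 ]
[  0  -4   5  |  -12 ]
[  0   0   6  |    0 ]
Back-substitution:
w = (0) / 6 = 0
v = (-12 - (5)*(0)) / -4 = 3
u = (24 - (4)*(3) - (-3)*(0)) / -3 = -4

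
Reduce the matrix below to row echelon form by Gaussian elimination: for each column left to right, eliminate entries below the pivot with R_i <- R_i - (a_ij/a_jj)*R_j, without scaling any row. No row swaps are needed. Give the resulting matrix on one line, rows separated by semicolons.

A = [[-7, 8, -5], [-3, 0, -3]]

REF = [-7 8 -5; 0 -24/7 -6/7]

Forward elimination:
R2 <- R2 - (3/7)*R1:  [     0  -24/7   -6/7 ]
Row echelon form:
[ -7      8    -5 ]
[  0  -24/7  -6/7 ]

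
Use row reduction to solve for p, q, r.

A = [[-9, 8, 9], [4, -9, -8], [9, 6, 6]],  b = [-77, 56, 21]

(5, -4, 0)

Forward elimination on [A|b]:
R2 <- R2 - (-4/9)*R1:  [     0  -49/9     -4  196/9 ]
R3 <- R3 - (-1)*R1:  [   0   14   15  -56 ]
R3 <- R3 - (-18/7)*R2:  [    0     0  33/7     0 ]
Row echelon form:
[ -9      8     9  |    -77 ]
[  0  -49/9    -4  |  196/9 ]
[  0      0  33/7  |      0 ]
Back-substitution:
r = (0) / (33/7) = 0
q = (196/9 - (-4)*(0)) / (-49/9) = -4
p = (-77 - (8)*(-4) - (9)*(0)) / -9 = 5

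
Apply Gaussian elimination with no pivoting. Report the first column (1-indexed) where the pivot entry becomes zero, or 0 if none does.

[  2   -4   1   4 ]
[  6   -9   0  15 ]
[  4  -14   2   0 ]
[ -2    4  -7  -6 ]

Naive forward elimination:
R2 <- R2 - (3)*R1:  [  0   3  -3   3 ]
R3 <- R3 - (2)*R1:  [  0  -6   0  -8 ]
R4 <- R4 - (-1)*R1:  [  0   0  -6  -2 ]
R3 <- R3 - (-2)*R2:  [  0   0  -6  -2 ]
R4 <- R4 - (1)*R3:  [ 0  0  0  0 ]
Matrix at this point:
[ 2  -4   1   4 ]
[ 0   3  -3   3 ]
[ 0   0  -6  -2 ]
[ 0   0   0   0 ]
Pivot entry (4,4) in the last row is zero and there are no rows below to swap with -> zero pivot in column 4 (A is singular).

first zero-pivot column = 4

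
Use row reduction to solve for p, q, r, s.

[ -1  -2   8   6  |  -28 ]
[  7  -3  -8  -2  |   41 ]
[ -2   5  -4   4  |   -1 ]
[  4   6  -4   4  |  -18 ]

(-2, -5, -5, 0)

Forward elimination on [A|b]:
R2 <- R2 - (-7)*R1:  [    0   -17    48    40  -155 ]
R3 <- R3 - (2)*R1:  [   0    9  -20   -8   55 ]
R4 <- R4 - (-4)*R1:  [    0    -2    28    28  -130 ]
R3 <- R3 - (-9/17)*R2:  [       0        0    92/17   224/17  -460/17 ]
R4 <- R4 - (2/17)*R2:  [        0         0    380/17    396/17  -1900/17 ]
R4 <- R4 - (95/23)*R3:  [       0        0        0  -716/23        0 ]
Row echelon form:
[ -1   -2      8        6  |      -28 ]
[  0  -17     48       40  |     -155 ]
[  0    0  92/17   224/17  |  -460/17 ]
[  0    0      0  -716/23  |        0 ]
Back-substitution:
s = (0) / (-716/23) = 0
r = (-460/17 - (224/17)*(0)) / (92/17) = -5
q = (-155 - (48)*(-5) - (40)*(0)) / -17 = -5
p = (-28 - (-2)*(-5) - (8)*(-5) - (6)*(0)) / -1 = -2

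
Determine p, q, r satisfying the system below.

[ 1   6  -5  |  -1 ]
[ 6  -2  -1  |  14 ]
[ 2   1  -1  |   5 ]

(3, 1, 2)

Forward elimination on [A|b]:
R2 <- R2 - (6)*R1:  [   0  -38   29   20 ]
R3 <- R3 - (2)*R1:  [   0  -11    9    7 ]
R3 <- R3 - (11/38)*R2:  [     0      0  23/38  23/19 ]
Row echelon form:
[ 1    6     -5  |     -1 ]
[ 0  -38     29  |     20 ]
[ 0    0  23/38  |  23/19 ]
Back-substitution:
r = (23/19) / (23/38) = 2
q = (20 - (29)*(2)) / -38 = 1
p = (-1 - (6)*(1) - (-5)*(2)) / 1 = 3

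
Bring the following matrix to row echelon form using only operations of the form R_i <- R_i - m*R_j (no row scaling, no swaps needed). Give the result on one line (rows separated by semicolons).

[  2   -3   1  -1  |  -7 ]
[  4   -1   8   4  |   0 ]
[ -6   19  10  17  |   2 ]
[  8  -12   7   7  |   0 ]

Forward elimination:
R2 <- R2 - (2)*R1:  [  0   5   6   6  14 ]
R3 <- R3 - (-3)*R1:  [   0   10   13   14  -19 ]
R4 <- R4 - (4)*R1:  [  0   0   3  11  28 ]
R3 <- R3 - (2)*R2:  [   0    0    1    2  -47 ]
R4 <- R4 - (3)*R3:  [   0    0    0    5  169 ]
Row echelon form:
[ 2  -3  1  -1  |   -7 ]
[ 0   5  6   6  |   14 ]
[ 0   0  1   2  |  -47 ]
[ 0   0  0   5  |  169 ]

REF = [2 -3 1 -1 -7; 0 5 6 6 14; 0 0 1 2 -47; 0 0 0 5 169]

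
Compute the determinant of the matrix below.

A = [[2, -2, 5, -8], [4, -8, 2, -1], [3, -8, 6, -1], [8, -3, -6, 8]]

det(A) = -1763

Forward elimination:
R2 <- R2 - (2)*R1:  [  0  -4  -8  15 ]
R3 <- R3 - (3/2)*R1:  [    0    -5  -3/2    11 ]
R4 <- R4 - (4)*R1:  [   0    5  -26   40 ]
R3 <- R3 - (5/4)*R2:  [     0      0   17/2  -31/4 ]
R4 <- R4 - (-5/4)*R2:  [     0      0    -36  235/4 ]
R4 <- R4 - (-72/17)*R3:  [       0        0        0  1763/68 ]
Upper-triangular form:
[ 2  -2     5       -8 ]
[ 0  -4    -8       15 ]
[ 0   0  17/2    -31/4 ]
[ 0   0     0  1763/68 ]
det(A) = (-1)^0 * (2) * (-4) * (17/2) * (1763/68) = -1763  (0 row swaps -> sign +1)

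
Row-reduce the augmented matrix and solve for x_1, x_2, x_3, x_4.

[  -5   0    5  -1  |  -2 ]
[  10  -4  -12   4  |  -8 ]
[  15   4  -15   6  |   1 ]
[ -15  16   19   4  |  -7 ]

Forward elimination on [A|b]:
R2 <- R2 - (-2)*R1:  [   0   -4   -2    2  -12 ]
R3 <- R3 - (-3)*R1:  [  0   4   0   3  -5 ]
R4 <- R4 - (3)*R1:  [  0  16   4   7  -1 ]
R3 <- R3 - (-1)*R2:  [   0    0   -2    5  -17 ]
R4 <- R4 - (-4)*R2:  [   0    0   -4   15  -49 ]
R4 <- R4 - (2)*R3:  [   0    0    0    5  -15 ]
Row echelon form:
[ -5   0   5  -1  |   -2 ]
[  0  -4  -2   2  |  -12 ]
[  0   0  -2   5  |  -17 ]
[  0   0   0   5  |  -15 ]
Back-substitution:
x_4 = (-15) / 5 = -3
x_3 = (-17 - (5)*(-3)) / -2 = 1
x_2 = (-12 - (-2)*(1) - (2)*(-3)) / -4 = 1
x_1 = (-2 - (5)*(1) - (-1)*(-3)) / -5 = 2

(2, 1, 1, -3)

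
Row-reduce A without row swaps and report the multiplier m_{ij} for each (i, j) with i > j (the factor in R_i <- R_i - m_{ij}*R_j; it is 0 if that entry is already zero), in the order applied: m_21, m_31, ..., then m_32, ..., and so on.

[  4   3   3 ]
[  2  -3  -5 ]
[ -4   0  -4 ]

multipliers: 1/2, -1, -2/3

Forward elimination:
R2 <- R2 - (1/2)*R1:  [     0   -9/2  -13/2 ]
R3 <- R3 - (-1)*R1:  [  0   3  -1 ]
R3 <- R3 - (-2/3)*R2:  [     0      0  -16/3 ]
Multipliers (in order of application): m_{21} = 1/2, m_{31} = -1, m_{32} = -2/3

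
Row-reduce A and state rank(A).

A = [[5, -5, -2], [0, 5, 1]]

Row reduction:
Row echelon form:
[ 5  -5  -2 ]
[ 0   5   1 ]
Nonzero rows / pivot columns: 2

rank(A) = 2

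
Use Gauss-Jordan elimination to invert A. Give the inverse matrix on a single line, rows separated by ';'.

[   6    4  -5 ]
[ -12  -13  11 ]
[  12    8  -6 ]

Gauss-Jordan on [A | I]:
R1 <- (1/6)*R1:  [    1   2/3  -5/6  |   1/6     0     0 ]
R2 <- R2 - (-12)*R1:  [  0  -5   1  |   2   1   0 ]
R3 <- R3 - (12)*R1:  [  0   0   4  |  -2   0   1 ]
R2 <- (1/-5)*R2:  [    0     1  -1/5  |  -2/5  -1/5     0 ]
R1 <- R1 - (2/3)*R2:  [     1      0  -7/10  |  13/30   2/15      0 ]
R3 <- (1/4)*R3:  [    0     0     1  |  -1/2     0   1/4 ]
R1 <- R1 - (-7/10)*R3:  [    1     0     0  |  1/12  2/15  7/40 ]
R2 <- R2 - (-1/5)*R3:  [    0     1     0  |  -1/2  -1/5  1/20 ]
Right block of [I | A^{-1}] is the inverse:
[ 1/12  2/15  7/40 ]
[ -1/2  -1/5  1/20 ]
[ -1/2     0   1/4 ]

inverse = [1/12 2/15 7/40; -1/2 -1/5 1/20; -1/2 0 1/4]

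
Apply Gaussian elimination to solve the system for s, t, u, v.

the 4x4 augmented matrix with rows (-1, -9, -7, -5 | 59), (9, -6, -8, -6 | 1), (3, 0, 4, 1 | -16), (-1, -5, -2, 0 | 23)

(-5, -4, 1, -5)

Forward elimination on [A|b]:
R2 <- R2 - (-9)*R1:  [   0  -87  -71  -51  532 ]
R3 <- R3 - (-3)*R1:  [   0  -27  -17  -14  161 ]
R4 <- R4 - (1)*R1:  [   0    4    5    5  -36 ]
R3 <- R3 - (9/29)*R2:  [       0        0   146/29    53/29  -119/29 ]
R4 <- R4 - (-4/87)*R2:  [        0         0    151/87     77/29  -1004/87 ]
R4 <- R4 - (151/438)*R3:  [         0          0          0    887/438  -4435/438 ]
Row echelon form:
[ -1   -9      -7       -5  |         59 ]
[  0  -87     -71      -51  |        532 ]
[  0    0  146/29    53/29  |    -119/29 ]
[  0    0       0  887/438  |  -4435/438 ]
Back-substitution:
v = (-4435/438) / (887/438) = -5
u = (-119/29 - (53/29)*(-5)) / (146/29) = 1
t = (532 - (-71)*(1) - (-51)*(-5)) / -87 = -4
s = (59 - (-9)*(-4) - (-7)*(1) - (-5)*(-5)) / -1 = -5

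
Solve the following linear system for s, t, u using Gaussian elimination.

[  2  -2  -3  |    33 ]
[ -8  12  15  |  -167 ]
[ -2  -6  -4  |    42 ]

Forward elimination on [A|b]:
R2 <- R2 - (-4)*R1:  [   0    4    3  -35 ]
R3 <- R3 - (-1)*R1:  [  0  -8  -7  75 ]
R3 <- R3 - (-2)*R2:  [  0   0  -1   5 ]
Row echelon form:
[ 2  -2  -3  |   33 ]
[ 0   4   3  |  -35 ]
[ 0   0  -1  |    5 ]
Back-substitution:
u = (5) / -1 = -5
t = (-35 - (3)*(-5)) / 4 = -5
s = (33 - (-2)*(-5) - (-3)*(-5)) / 2 = 4

(4, -5, -5)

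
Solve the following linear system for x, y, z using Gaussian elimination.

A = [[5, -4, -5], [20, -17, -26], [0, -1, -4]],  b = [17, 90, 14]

(1, 2, -4)

Forward elimination on [A|b]:
R2 <- R2 - (4)*R1:  [  0  -1  -6  22 ]
R3 <- R3 - (1)*R2:  [  0   0   2  -8 ]
Row echelon form:
[ 5  -4  -5  |  17 ]
[ 0  -1  -6  |  22 ]
[ 0   0   2  |  -8 ]
Back-substitution:
z = (-8) / 2 = -4
y = (22 - (-6)*(-4)) / -1 = 2
x = (17 - (-4)*(2) - (-5)*(-4)) / 5 = 1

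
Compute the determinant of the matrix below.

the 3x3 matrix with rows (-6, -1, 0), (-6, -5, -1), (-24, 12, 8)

det(A) = 96

Forward elimination:
R2 <- R2 - (1)*R1:  [  0  -4  -1 ]
R3 <- R3 - (4)*R1:  [  0  16   8 ]
R3 <- R3 - (-4)*R2:  [ 0  0  4 ]
Upper-triangular form:
[ -6  -1   0 ]
[  0  -4  -1 ]
[  0   0   4 ]
det(A) = (-1)^0 * (-6) * (-4) * (4) = 96  (0 row swaps -> sign +1)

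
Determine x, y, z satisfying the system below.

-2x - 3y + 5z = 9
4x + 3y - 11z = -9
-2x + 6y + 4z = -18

(0, -3, 0)

Forward elimination on [A|b]:
R2 <- R2 - (-2)*R1:  [  0  -3  -1   9 ]
R3 <- R3 - (1)*R1:  [   0    9   -1  -27 ]
R3 <- R3 - (-3)*R2:  [  0   0  -4   0 ]
Row echelon form:
[ -2  -3   5  |  9 ]
[  0  -3  -1  |  9 ]
[  0   0  -4  |  0 ]
Back-substitution:
z = (0) / -4 = 0
y = (9 - (-1)*(0)) / -3 = -3
x = (9 - (-3)*(-3) - (5)*(0)) / -2 = 0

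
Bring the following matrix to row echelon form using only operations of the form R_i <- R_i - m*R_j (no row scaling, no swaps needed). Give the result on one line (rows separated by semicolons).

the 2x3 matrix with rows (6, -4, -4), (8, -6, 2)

REF = [6 -4 -4; 0 -2/3 22/3]

Forward elimination:
R2 <- R2 - (4/3)*R1:  [    0  -2/3  22/3 ]
Row echelon form:
[ 6    -4    -4 ]
[ 0  -2/3  22/3 ]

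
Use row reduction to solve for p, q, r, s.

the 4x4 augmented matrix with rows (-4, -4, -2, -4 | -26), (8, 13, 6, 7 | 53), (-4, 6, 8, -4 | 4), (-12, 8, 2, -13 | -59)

(0, 0, 3, 5)

Forward elimination on [A|b]:
R2 <- R2 - (-2)*R1:  [  0   5   2  -1   1 ]
R3 <- R3 - (1)*R1:  [  0  10  10   0  30 ]
R4 <- R4 - (3)*R1:  [  0  20   8  -1  19 ]
R3 <- R3 - (2)*R2:  [  0   0   6   2  28 ]
R4 <- R4 - (4)*R2:  [  0   0   0   3  15 ]
Row echelon form:
[ -4  -4  -2  -4  |  -26 ]
[  0   5   2  -1  |    1 ]
[  0   0   6   2  |   28 ]
[  0   0   0   3  |   15 ]
Back-substitution:
s = (15) / 3 = 5
r = (28 - (2)*(5)) / 6 = 3
q = (1 - (2)*(3) - (-1)*(5)) / 5 = 0
p = (-26 - (-4)*(0) - (-2)*(3) - (-4)*(5)) / -4 = 0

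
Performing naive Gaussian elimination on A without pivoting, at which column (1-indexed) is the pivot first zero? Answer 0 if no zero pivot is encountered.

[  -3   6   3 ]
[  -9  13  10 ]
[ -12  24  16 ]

Naive forward elimination:
R2 <- R2 - (3)*R1:  [  0  -5   1 ]
R3 <- R3 - (4)*R1:  [ 0  0  4 ]
All pivots nonzero; naive elimination completes without hitting a zero pivot.

first zero-pivot column = 0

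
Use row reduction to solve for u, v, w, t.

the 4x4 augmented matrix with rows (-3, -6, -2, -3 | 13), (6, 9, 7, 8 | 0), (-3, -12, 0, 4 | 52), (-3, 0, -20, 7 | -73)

(0, -4, 4, 1)

Forward elimination on [A|b]:
R2 <- R2 - (-2)*R1:  [  0  -3   3   2  26 ]
R3 <- R3 - (1)*R1:  [  0  -6   2   7  39 ]
R4 <- R4 - (1)*R1:  [   0    6  -18   10  -86 ]
R3 <- R3 - (2)*R2:  [   0    0   -4    3  -13 ]
R4 <- R4 - (-2)*R2:  [   0    0  -12   14  -34 ]
R4 <- R4 - (3)*R3:  [ 0  0  0  5  5 ]
Row echelon form:
[ -3  -6  -2  -3  |   13 ]
[  0  -3   3   2  |   26 ]
[  0   0  -4   3  |  -13 ]
[  0   0   0   5  |    5 ]
Back-substitution:
t = (5) / 5 = 1
w = (-13 - (3)*(1)) / -4 = 4
v = (26 - (3)*(4) - (2)*(1)) / -3 = -4
u = (13 - (-6)*(-4) - (-2)*(4) - (-3)*(1)) / -3 = 0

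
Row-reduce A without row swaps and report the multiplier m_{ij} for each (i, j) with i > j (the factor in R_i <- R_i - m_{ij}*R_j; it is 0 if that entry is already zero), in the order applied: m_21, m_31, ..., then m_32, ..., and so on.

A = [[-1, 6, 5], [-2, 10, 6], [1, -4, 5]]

Forward elimination:
R2 <- R2 - (2)*R1:  [  0  -2  -4 ]
R3 <- R3 - (-1)*R1:  [  0   2  10 ]
R3 <- R3 - (-1)*R2:  [ 0  0  6 ]
Multipliers (in order of application): m_{21} = 2, m_{31} = -1, m_{32} = -1

multipliers: 2, -1, -1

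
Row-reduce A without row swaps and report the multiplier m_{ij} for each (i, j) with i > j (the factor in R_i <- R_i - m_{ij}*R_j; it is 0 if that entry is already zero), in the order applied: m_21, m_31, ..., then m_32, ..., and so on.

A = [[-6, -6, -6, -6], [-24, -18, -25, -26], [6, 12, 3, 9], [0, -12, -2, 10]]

multipliers: 4, -1, 0, 1, -2, 2

Forward elimination:
R2 <- R2 - (4)*R1:  [  0   6  -1  -2 ]
R3 <- R3 - (-1)*R1:  [  0   6  -3   3 ]
R4: entry in column 1 is already 0 -> m_{41} = 0 (no row operation needed)
R3 <- R3 - (1)*R2:  [  0   0  -2   5 ]
R4 <- R4 - (-2)*R2:  [  0   0  -4   6 ]
R4 <- R4 - (2)*R3:  [  0   0   0  -4 ]
Multipliers (in order of application): m_{21} = 4, m_{31} = -1, m_{41} = 0, m_{32} = 1, m_{42} = -2, m_{43} = 2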